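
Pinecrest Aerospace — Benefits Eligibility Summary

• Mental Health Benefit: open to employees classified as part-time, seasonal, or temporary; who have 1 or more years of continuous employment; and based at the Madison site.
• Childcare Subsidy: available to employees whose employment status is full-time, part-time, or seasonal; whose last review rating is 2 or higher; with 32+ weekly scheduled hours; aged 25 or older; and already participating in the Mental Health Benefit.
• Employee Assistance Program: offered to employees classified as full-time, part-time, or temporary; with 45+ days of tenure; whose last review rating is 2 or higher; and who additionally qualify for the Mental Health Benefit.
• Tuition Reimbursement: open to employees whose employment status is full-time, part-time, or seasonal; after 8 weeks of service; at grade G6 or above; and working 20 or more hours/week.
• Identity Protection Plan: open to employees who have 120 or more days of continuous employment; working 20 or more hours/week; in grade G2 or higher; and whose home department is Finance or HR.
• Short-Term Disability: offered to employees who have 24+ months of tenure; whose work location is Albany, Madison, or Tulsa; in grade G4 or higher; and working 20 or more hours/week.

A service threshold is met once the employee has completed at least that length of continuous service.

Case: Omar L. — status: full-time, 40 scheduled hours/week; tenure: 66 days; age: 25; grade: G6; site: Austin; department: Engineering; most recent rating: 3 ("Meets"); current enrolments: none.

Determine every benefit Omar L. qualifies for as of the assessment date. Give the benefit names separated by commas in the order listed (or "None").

Mental Health Benefit — status full-time ✗ (requires part-time, seasonal, or temporary) → not eligible.
Childcare Subsidy — status full-time ✓; rating 3 ≥ 2 ✓; 40 hrs/wk ≥ 32 ✓; age 25 ≥ 25 ✓; not enrolled in Mental Health Benefit ✗ → not eligible.
Employee Assistance Program — status full-time ✓; service 66 days ≥ 45 days ✓; rating 3 ≥ 2 ✓; not eligible for Mental Health Benefit ✗ → not eligible.
Tuition Reimbursement — status full-time ✓; service 66 days ≥ 8 weeks (≈56 days) ✓; grade G6 ≥ G6 ✓; 40 hrs/wk ≥ 20 ✓ → eligible.
Identity Protection Plan — service 66 days < 120 days ✗ → not eligible.
Short-Term Disability — service 66 days < 24 months (≈720 days) ✗ → not eligible.

Tuition Reimbursement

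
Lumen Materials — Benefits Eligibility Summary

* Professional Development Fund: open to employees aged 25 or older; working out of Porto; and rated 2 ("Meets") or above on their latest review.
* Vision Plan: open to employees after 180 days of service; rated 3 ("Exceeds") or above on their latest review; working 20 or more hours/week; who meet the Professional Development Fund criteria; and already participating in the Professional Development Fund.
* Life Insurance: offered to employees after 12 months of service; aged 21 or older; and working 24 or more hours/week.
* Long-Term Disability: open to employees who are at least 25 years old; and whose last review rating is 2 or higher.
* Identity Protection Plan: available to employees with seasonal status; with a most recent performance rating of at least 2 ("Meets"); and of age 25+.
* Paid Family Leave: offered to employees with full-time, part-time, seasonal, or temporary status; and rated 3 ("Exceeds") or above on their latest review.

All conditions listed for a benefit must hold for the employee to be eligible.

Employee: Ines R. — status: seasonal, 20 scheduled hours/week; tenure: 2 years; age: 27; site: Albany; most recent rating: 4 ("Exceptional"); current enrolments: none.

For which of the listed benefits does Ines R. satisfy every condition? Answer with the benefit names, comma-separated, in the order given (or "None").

Professional Development Fund — age 27 ≥ 25 ✓; site Albany ✗ (not Porto) → not eligible.
Vision Plan — service 2 years ≥ 180 days ✓; rating 4 ≥ 3 ✓; 20 hrs/wk ≥ 20 ✓; not eligible for Professional Development Fund ✗ → not eligible.
Life Insurance — service 2 years ≥ 12 months (≈360 days) ✓; age 27 ≥ 21 ✓; 20 hrs/wk < 24 ✗ → not eligible.
Long-Term Disability — age 27 ≥ 25 ✓; rating 4 ≥ 2 ✓ → eligible.
Identity Protection Plan — status seasonal ✓; rating 4 ≥ 2 ✓; age 27 ≥ 25 ✓ → eligible.
Paid Family Leave — status seasonal ✓; rating 4 ≥ 3 ✓ → eligible.

Long-Term Disability, Identity Protection Plan, Paid Family Leave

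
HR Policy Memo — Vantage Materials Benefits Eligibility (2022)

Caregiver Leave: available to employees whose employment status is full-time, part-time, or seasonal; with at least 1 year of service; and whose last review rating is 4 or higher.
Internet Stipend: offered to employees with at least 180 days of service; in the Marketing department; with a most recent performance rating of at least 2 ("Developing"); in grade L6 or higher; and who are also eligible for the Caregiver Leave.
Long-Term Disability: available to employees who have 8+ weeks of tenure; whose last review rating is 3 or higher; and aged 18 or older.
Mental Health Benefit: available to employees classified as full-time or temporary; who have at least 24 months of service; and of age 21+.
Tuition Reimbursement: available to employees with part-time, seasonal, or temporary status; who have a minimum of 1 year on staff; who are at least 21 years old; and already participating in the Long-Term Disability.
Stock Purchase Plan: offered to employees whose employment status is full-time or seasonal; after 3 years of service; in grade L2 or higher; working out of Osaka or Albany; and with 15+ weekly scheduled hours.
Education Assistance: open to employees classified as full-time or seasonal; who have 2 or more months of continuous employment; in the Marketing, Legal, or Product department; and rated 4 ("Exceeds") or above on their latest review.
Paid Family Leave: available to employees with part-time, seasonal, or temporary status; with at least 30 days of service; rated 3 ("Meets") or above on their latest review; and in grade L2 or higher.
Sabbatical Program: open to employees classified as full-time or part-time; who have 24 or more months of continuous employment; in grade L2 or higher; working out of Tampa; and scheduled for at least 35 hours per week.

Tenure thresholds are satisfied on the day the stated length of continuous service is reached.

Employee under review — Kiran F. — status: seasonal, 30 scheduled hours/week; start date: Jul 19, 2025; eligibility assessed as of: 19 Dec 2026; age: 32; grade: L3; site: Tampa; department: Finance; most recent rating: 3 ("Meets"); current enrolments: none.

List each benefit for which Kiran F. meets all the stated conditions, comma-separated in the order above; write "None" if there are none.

Service from Jul 19, 2025 to 19 Dec 2026: 518 days.
Caregiver Leave — status seasonal ✓; service 518 days ≥ 1 year (≈365 days) ✓; rating 3 < 4 ✗ → not eligible.
Internet Stipend — service 518 days ≥ 180 days ✓; dept Finance ✗ → not eligible.
Long-Term Disability — service 518 days ≥ 8 weeks (≈56 days) ✓; rating 3 ≥ 3 ✓; age 32 ≥ 18 ✓ → eligible.
Mental Health Benefit — status seasonal ✗ (requires full-time or temporary) → not eligible.
Tuition Reimbursement — status seasonal ✓; service 518 days ≥ 1 year (≈365 days) ✓; age 32 ≥ 21 ✓; not enrolled in Long-Term Disability ✗ → not eligible.
Stock Purchase Plan — status seasonal ✓; service 518 days < 3 years (≈1095 days) ✗ → not eligible.
Education Assistance — status seasonal ✓; service 518 days ≥ 2 months (≈60 days) ✓; dept Finance ✗ → not eligible.
Paid Family Leave — status seasonal ✓; service 518 days ≥ 30 days ✓; rating 3 ≥ 3 ✓; grade L3 ≥ L2 ✓ → eligible.
Sabbatical Program — status seasonal ✗ (requires full-time or part-time) → not eligible.

Long-Term Disability, Paid Family Leave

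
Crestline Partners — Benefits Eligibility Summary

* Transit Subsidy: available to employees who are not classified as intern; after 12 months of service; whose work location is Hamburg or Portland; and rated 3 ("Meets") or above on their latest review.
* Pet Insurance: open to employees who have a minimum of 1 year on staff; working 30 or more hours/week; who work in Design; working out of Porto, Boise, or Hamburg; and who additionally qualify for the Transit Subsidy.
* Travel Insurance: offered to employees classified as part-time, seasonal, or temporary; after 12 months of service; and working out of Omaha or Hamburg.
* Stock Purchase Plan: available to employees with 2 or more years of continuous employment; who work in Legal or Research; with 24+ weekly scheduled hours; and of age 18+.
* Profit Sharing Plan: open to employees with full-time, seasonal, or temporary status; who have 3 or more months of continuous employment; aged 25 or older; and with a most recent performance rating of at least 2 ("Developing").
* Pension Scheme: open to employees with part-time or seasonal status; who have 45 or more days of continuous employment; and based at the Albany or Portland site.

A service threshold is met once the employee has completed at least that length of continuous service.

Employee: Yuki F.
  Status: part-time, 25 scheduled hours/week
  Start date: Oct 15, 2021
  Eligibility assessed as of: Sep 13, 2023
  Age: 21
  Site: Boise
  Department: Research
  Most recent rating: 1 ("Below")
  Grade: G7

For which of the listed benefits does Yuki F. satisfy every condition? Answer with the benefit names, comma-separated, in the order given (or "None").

Service from Oct 15, 2021 to Sep 13, 2023: 698 days.
Transit Subsidy — status part-time ✓ (not excluded); service 698 days ≥ 12 months (≈360 days) ✓; site Boise ✗ (not Hamburg or Portland) → not eligible.
Pet Insurance — service 698 days ≥ 1 year (≈365 days) ✓; 25 hrs/wk < 30 ✗ → not eligible.
Travel Insurance — status part-time ✓; service 698 days ≥ 12 months (≈360 days) ✓; site Boise ✗ (not Omaha or Hamburg) → not eligible.
Stock Purchase Plan — service 698 days < 2 years (≈730 days) ✗ → not eligible.
Profit Sharing Plan — status part-time ✗ (requires full-time, seasonal, or temporary) → not eligible.
Pension Scheme — status part-time ✓; service 698 days ≥ 45 days ✓; site Boise ✗ (not Albany or Portland) → not eligible.

None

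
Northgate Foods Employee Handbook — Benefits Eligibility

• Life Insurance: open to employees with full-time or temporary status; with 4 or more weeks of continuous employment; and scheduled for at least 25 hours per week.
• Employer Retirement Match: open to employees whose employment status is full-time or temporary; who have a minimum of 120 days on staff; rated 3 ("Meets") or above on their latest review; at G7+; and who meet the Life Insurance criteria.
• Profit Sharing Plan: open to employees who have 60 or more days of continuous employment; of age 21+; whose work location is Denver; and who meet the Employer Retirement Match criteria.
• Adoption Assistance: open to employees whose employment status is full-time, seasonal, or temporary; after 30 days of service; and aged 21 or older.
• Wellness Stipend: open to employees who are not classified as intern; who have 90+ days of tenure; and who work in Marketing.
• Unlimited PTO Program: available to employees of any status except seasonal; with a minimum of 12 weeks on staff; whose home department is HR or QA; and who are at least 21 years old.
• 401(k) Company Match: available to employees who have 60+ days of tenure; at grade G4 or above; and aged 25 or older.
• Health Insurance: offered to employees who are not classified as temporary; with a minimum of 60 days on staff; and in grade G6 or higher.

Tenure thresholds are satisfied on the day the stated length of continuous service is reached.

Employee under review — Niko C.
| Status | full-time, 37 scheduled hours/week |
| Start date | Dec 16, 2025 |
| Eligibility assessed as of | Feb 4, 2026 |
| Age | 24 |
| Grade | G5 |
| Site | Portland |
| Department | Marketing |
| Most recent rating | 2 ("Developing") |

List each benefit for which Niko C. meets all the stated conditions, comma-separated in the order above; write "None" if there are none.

Life Insurance, Adoption Assistance

Service from Dec 16, 2025 to Feb 4, 2026: 50 days.
Life Insurance — status full-time ✓; service 50 days ≥ 4 weeks (≈28 days) ✓; 37 hrs/wk ≥ 25 ✓ → eligible.
Employer Retirement Match — status full-time ✓; service 50 days < 120 days ✗ → not eligible.
Profit Sharing Plan — service 50 days < 60 days ✗ → not eligible.
Adoption Assistance — status full-time ✓; service 50 days ≥ 30 days ✓; age 24 ≥ 21 ✓ → eligible.
Wellness Stipend — status full-time ✓ (not excluded); service 50 days < 90 days ✗ → not eligible.
Unlimited PTO Program — status full-time ✓ (not excluded); service 50 days < 12 weeks (≈84 days) ✗ → not eligible.
401(k) Company Match — service 50 days < 60 days ✗ → not eligible.
Health Insurance — status full-time ✓ (not excluded); service 50 days < 60 days ✗ → not eligible.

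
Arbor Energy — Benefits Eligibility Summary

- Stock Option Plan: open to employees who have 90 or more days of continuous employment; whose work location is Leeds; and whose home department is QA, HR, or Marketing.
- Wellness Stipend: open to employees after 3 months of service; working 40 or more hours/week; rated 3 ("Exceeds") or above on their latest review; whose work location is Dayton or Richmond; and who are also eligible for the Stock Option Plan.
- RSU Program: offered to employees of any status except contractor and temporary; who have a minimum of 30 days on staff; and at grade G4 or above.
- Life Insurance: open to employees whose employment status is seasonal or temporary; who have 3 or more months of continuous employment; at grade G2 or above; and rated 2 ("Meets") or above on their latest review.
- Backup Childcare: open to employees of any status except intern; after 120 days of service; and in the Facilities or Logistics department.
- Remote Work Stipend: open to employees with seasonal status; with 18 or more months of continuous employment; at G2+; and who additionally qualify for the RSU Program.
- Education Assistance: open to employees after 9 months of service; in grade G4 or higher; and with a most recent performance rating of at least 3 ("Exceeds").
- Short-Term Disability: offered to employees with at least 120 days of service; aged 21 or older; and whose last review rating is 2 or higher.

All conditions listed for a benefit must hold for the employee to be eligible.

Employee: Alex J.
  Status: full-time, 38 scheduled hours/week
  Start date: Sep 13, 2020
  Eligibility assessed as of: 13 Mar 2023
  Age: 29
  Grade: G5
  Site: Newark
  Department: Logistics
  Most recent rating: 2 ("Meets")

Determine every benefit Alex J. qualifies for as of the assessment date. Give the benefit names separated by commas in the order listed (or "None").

Service from Sep 13, 2020 to 13 Mar 2023: 911 days.
Stock Option Plan — service 911 days ≥ 90 days ✓; site Newark ✗ (not Leeds) → not eligible.
Wellness Stipend — service 911 days ≥ 3 months (≈90 days) ✓; 38 hrs/wk < 40 ✗ → not eligible.
RSU Program — status full-time ✓ (not excluded); service 911 days ≥ 30 days ✓; grade G5 ≥ G4 ✓ → eligible.
Life Insurance — status full-time ✗ (requires seasonal or temporary) → not eligible.
Backup Childcare — status full-time ✓ (not excluded); service 911 days ≥ 120 days ✓; dept Logistics ✓ → eligible.
Remote Work Stipend — status full-time ✗ (requires seasonal) → not eligible.
Education Assistance — service 911 days ≥ 9 months (≈270 days) ✓; grade G5 ≥ G4 ✓; rating 2 < 3 ✗ → not eligible.
Short-Term Disability — service 911 days ≥ 120 days ✓; age 29 ≥ 21 ✓; rating 2 ≥ 2 ✓ → eligible.

RSU Program, Backup Childcare, Short-Term Disability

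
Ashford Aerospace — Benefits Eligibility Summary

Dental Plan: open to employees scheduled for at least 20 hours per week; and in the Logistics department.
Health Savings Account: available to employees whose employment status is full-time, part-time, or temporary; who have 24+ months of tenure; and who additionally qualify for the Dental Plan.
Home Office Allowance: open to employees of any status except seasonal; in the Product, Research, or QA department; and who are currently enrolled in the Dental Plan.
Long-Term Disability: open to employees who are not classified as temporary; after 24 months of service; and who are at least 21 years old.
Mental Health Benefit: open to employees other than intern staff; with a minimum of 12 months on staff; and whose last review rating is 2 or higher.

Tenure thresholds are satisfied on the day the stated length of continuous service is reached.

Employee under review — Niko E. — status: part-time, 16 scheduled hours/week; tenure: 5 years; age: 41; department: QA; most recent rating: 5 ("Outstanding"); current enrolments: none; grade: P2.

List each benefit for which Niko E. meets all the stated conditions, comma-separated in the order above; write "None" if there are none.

Long-Term Disability, Mental Health Benefit

Dental Plan — 16 hrs/wk < 20 ✗ → not eligible.
Health Savings Account — status part-time ✓; service 5 years ≥ 24 months (≈720 days) ✓; not eligible for Dental Plan ✗ → not eligible.
Home Office Allowance — status part-time ✓ (not excluded); dept QA ✓; not enrolled in Dental Plan ✗ → not eligible.
Long-Term Disability — status part-time ✓ (not excluded); service 5 years ≥ 24 months (≈720 days) ✓; age 41 ≥ 21 ✓ → eligible.
Mental Health Benefit — status part-time ✓ (not excluded); service 5 years ≥ 12 months (≈360 days) ✓; rating 5 ≥ 2 ✓ → eligible.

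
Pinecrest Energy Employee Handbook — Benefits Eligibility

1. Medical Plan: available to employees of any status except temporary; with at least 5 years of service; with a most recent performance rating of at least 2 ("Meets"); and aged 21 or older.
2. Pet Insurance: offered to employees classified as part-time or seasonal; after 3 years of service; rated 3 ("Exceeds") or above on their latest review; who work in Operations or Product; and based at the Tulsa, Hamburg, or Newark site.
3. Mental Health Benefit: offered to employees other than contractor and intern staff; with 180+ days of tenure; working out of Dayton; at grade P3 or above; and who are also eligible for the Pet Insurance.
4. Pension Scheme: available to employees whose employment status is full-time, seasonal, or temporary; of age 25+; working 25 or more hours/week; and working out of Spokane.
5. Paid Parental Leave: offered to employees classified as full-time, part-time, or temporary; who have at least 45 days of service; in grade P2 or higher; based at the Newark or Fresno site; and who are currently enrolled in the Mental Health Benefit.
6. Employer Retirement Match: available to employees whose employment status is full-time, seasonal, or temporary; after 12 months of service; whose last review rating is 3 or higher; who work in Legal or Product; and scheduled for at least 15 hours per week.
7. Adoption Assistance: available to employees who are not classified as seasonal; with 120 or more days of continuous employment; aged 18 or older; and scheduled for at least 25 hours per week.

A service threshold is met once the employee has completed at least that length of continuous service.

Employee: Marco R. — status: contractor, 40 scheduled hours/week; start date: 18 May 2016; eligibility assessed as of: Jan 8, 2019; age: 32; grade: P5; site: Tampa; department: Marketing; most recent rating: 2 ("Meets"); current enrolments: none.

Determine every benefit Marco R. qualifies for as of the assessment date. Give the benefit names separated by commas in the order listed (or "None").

Adoption Assistance

Service from 18 May 2016 to Jan 8, 2019: 965 days.
Medical Plan — status contractor ✓ (not excluded); service 965 days < 5 years (≈1825 days) ✗ → not eligible.
Pet Insurance — status contractor ✗ (requires part-time or seasonal) → not eligible.
Mental Health Benefit — status contractor ✗ (excluded) → not eligible.
Pension Scheme — status contractor ✗ (requires full-time, seasonal, or temporary) → not eligible.
Paid Parental Leave — status contractor ✗ (requires full-time, part-time, or temporary) → not eligible.
Employer Retirement Match — status contractor ✗ (requires full-time, seasonal, or temporary) → not eligible.
Adoption Assistance — status contractor ✓ (not excluded); service 965 days ≥ 120 days ✓; age 32 ≥ 18 ✓; 40 hrs/wk ≥ 25 ✓ → eligible.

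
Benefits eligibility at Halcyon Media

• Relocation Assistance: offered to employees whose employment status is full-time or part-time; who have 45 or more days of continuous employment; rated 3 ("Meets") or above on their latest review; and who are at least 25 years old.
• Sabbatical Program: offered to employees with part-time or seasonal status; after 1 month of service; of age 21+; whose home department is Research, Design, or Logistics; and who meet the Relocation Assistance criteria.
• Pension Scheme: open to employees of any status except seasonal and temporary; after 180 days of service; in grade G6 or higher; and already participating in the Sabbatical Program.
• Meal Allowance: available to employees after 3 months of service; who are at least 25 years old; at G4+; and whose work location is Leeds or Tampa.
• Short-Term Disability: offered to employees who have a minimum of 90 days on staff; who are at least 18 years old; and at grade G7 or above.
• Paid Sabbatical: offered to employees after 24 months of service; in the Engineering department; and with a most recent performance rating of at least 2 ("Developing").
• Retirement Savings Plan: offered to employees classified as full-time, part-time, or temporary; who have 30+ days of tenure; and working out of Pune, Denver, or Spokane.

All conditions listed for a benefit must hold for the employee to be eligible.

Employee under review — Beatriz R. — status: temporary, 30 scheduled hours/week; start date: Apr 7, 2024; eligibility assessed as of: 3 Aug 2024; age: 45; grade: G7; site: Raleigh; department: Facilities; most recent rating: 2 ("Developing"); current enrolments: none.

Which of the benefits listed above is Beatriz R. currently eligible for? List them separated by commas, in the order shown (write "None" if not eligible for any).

Service from Apr 7, 2024 to 3 Aug 2024: 118 days.
Relocation Assistance — status temporary ✗ (requires full-time or part-time) → not eligible.
Sabbatical Program — status temporary ✗ (requires part-time or seasonal) → not eligible.
Pension Scheme — status temporary ✗ (excluded) → not eligible.
Meal Allowance — service 118 days ≥ 3 months (≈90 days) ✓; age 45 ≥ 25 ✓; grade G7 ≥ G4 ✓; site Raleigh ✗ (not Leeds or Tampa) → not eligible.
Short-Term Disability — service 118 days ≥ 90 days ✓; age 45 ≥ 18 ✓; grade G7 ≥ G7 ✓ → eligible.
Paid Sabbatical — service 118 days < 24 months (≈720 days) ✗ → not eligible.
Retirement Savings Plan — status temporary ✓; service 118 days ≥ 30 days ✓; site Raleigh ✗ (not Pune, Denver, or Spokane) → not eligible.

Short-Term Disability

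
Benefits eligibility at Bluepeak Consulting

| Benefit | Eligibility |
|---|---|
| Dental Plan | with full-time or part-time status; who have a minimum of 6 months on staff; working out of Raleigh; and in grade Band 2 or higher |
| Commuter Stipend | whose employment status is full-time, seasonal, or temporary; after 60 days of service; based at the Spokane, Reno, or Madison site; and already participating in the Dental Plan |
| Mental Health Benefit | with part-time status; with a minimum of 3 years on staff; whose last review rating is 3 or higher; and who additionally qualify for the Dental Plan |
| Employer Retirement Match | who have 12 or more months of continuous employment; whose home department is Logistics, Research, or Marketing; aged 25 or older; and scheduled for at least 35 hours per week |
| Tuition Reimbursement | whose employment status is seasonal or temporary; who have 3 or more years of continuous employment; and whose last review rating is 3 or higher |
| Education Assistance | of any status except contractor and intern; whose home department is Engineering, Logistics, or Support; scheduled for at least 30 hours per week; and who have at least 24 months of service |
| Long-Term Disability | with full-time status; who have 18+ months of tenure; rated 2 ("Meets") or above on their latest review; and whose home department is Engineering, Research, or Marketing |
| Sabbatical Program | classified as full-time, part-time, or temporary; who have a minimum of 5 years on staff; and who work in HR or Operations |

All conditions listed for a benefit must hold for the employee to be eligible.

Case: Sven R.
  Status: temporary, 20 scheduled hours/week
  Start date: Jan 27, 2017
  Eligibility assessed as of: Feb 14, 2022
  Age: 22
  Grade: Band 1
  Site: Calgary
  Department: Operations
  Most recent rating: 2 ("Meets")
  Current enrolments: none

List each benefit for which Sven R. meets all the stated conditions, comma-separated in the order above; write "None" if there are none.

Service from Jan 27, 2017 to Feb 14, 2022: 1844 days.
Dental Plan — status temporary ✗ (requires full-time or part-time) → not eligible.
Commuter Stipend — status temporary ✓; service 1844 days ≥ 60 days ✓; site Calgary ✗ (not Spokane, Reno, or Madison) → not eligible.
Mental Health Benefit — status temporary ✗ (requires part-time) → not eligible.
Employer Retirement Match — service 1844 days ≥ 12 months (≈360 days) ✓; dept Operations ✗ → not eligible.
Tuition Reimbursement — status temporary ✓; service 1844 days ≥ 3 years (≈1095 days) ✓; rating 2 < 3 ✗ → not eligible.
Education Assistance — status temporary ✓ (not excluded); dept Operations ✗ → not eligible.
Long-Term Disability — status temporary ✗ (requires full-time) → not eligible.
Sabbatical Program — status temporary ✓; service 1844 days ≥ 5 years (≈1825 days) ✓; dept Operations ✓ → eligible.

Sabbatical Program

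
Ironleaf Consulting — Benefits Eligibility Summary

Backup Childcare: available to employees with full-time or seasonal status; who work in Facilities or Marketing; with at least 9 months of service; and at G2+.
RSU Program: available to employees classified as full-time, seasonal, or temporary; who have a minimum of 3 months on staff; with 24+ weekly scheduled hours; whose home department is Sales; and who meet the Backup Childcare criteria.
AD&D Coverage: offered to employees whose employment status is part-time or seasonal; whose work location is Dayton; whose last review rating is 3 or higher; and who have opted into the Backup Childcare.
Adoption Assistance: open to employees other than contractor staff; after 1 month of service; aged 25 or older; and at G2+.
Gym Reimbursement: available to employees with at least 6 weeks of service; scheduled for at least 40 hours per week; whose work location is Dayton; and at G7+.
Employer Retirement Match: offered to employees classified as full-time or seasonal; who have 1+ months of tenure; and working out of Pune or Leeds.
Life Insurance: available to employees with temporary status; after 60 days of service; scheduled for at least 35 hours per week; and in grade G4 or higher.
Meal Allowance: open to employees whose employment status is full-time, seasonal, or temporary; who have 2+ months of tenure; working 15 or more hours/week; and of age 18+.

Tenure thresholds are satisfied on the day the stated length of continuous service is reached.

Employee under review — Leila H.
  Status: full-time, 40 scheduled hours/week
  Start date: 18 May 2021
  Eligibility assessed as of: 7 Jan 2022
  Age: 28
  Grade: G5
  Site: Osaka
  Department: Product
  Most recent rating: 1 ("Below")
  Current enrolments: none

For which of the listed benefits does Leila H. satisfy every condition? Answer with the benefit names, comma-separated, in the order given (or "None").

Adoption Assistance, Meal Allowance

Service from 18 May 2021 to 7 Jan 2022: 234 days.
Backup Childcare — status full-time ✓; dept Product ✗ → not eligible.
RSU Program — status full-time ✓; service 234 days ≥ 3 months (≈90 days) ✓; 40 hrs/wk ≥ 24 ✓; dept Product ✗ → not eligible.
AD&D Coverage — status full-time ✗ (requires part-time or seasonal) → not eligible.
Adoption Assistance — status full-time ✓ (not excluded); service 234 days ≥ 1 month (≈30 days) ✓; age 28 ≥ 25 ✓; grade G5 ≥ G2 ✓ → eligible.
Gym Reimbursement — service 234 days ≥ 6 weeks (≈42 days) ✓; 40 hrs/wk ≥ 40 ✓; site Osaka ✗ (not Dayton) → not eligible.
Employer Retirement Match — status full-time ✓; service 234 days ≥ 1 month (≈30 days) ✓; site Osaka ✗ (not Pune or Leeds) → not eligible.
Life Insurance — status full-time ✗ (requires temporary) → not eligible.
Meal Allowance — status full-time ✓; service 234 days ≥ 2 months (≈60 days) ✓; 40 hrs/wk ≥ 15 ✓; age 28 ≥ 18 ✓ → eligible.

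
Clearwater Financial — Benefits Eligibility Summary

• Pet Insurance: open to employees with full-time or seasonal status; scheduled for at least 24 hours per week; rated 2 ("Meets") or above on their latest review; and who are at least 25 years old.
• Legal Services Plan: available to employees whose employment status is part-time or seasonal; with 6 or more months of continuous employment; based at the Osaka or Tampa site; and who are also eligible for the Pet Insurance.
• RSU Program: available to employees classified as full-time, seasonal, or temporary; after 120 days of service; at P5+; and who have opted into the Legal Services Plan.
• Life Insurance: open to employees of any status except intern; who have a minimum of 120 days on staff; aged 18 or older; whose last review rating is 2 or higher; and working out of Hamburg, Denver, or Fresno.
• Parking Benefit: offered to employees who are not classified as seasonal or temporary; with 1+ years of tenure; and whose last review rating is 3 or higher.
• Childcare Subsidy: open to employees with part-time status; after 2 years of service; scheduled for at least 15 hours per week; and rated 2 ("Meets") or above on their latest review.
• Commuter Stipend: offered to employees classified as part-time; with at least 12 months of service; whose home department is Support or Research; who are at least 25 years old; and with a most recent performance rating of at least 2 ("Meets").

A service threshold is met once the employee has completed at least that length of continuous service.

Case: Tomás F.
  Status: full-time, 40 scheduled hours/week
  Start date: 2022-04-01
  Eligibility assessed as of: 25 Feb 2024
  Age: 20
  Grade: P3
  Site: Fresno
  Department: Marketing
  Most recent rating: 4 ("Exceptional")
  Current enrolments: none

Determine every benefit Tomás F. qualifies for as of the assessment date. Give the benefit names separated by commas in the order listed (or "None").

Service from 2022-04-01 to 25 Feb 2024: 695 days.
Pet Insurance — status full-time ✓; 40 hrs/wk ≥ 24 ✓; rating 4 ≥ 2 ✓; age 20 < 25 ✗ → not eligible.
Legal Services Plan — status full-time ✗ (requires part-time or seasonal) → not eligible.
RSU Program — status full-time ✓; service 695 days ≥ 120 days ✓; grade P3 < P5 ✗ → not eligible.
Life Insurance — status full-time ✓ (not excluded); service 695 days ≥ 120 days ✓; age 20 ≥ 18 ✓; rating 4 ≥ 2 ✓; site Fresno ✓ → eligible.
Parking Benefit — status full-time ✓ (not excluded); service 695 days ≥ 1 year (≈365 days) ✓; rating 4 ≥ 3 ✓ → eligible.
Childcare Subsidy — status full-time ✗ (requires part-time) → not eligible.
Commuter Stipend — status full-time ✗ (requires part-time) → not eligible.

Life Insurance, Parking Benefit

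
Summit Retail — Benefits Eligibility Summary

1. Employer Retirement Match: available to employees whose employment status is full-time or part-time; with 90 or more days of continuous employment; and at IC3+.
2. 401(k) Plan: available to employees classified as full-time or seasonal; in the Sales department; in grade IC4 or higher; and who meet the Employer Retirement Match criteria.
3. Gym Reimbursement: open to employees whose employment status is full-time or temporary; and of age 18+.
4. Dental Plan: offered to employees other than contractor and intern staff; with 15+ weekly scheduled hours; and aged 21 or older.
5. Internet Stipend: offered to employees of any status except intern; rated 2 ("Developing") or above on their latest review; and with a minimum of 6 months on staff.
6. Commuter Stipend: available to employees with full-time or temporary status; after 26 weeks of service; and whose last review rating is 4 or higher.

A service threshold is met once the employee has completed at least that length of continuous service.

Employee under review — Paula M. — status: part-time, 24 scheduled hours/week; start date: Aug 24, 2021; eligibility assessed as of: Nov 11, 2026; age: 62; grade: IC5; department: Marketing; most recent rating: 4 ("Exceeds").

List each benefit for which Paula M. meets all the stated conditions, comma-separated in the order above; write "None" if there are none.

Service from Aug 24, 2021 to Nov 11, 2026: 1905 days.
Employer Retirement Match — status part-time ✓; service 1905 days ≥ 90 days ✓; grade IC5 ≥ IC3 ✓ → eligible.
401(k) Plan — status part-time ✗ (requires full-time or seasonal) → not eligible.
Gym Reimbursement — status part-time ✗ (requires full-time or temporary) → not eligible.
Dental Plan — status part-time ✓ (not excluded); 24 hrs/wk ≥ 15 ✓; age 62 ≥ 21 ✓ → eligible.
Internet Stipend — status part-time ✓ (not excluded); rating 4 ≥ 2 ✓; service 1905 days ≥ 6 months (≈180 days) ✓ → eligible.
Commuter Stipend — status part-time ✗ (requires full-time or temporary) → not eligible.

Employer Retirement Match, Dental Plan, Internet Stipend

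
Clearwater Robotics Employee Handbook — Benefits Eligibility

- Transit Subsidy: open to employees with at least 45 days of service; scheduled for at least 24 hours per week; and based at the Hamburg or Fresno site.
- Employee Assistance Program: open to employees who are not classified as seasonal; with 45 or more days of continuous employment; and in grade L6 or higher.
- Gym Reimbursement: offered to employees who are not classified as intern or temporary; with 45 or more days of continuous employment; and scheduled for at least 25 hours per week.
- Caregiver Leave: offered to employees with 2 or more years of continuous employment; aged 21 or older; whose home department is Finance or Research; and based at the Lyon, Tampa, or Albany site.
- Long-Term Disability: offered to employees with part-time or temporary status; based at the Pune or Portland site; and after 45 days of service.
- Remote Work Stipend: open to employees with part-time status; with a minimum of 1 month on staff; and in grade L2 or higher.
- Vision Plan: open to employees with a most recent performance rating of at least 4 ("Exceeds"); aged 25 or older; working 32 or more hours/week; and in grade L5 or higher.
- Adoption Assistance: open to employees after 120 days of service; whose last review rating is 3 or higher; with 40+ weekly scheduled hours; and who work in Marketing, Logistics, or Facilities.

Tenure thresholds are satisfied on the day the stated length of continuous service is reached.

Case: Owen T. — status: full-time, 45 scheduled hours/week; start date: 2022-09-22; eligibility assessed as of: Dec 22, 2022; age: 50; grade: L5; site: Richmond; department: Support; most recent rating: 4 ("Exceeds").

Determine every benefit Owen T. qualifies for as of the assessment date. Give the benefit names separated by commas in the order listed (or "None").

Gym Reimbursement, Vision Plan

Service from 2022-09-22 to Dec 22, 2022: 91 days.
Transit Subsidy — service 91 days ≥ 45 days ✓; 45 hrs/wk ≥ 24 ✓; site Richmond ✗ (not Hamburg or Fresno) → not eligible.
Employee Assistance Program — status full-time ✓ (not excluded); service 91 days ≥ 45 days ✓; grade L5 < L6 ✗ → not eligible.
Gym Reimbursement — status full-time ✓ (not excluded); service 91 days ≥ 45 days ✓; 45 hrs/wk ≥ 25 ✓ → eligible.
Caregiver Leave — service 91 days < 2 years (≈730 days) ✗ → not eligible.
Long-Term Disability — status full-time ✗ (requires part-time or temporary) → not eligible.
Remote Work Stipend — status full-time ✗ (requires part-time) → not eligible.
Vision Plan — rating 4 ≥ 4 ✓; age 50 ≥ 25 ✓; 45 hrs/wk ≥ 32 ✓; grade L5 ≥ L5 ✓ → eligible.
Adoption Assistance — service 91 days < 120 days ✗ → not eligible.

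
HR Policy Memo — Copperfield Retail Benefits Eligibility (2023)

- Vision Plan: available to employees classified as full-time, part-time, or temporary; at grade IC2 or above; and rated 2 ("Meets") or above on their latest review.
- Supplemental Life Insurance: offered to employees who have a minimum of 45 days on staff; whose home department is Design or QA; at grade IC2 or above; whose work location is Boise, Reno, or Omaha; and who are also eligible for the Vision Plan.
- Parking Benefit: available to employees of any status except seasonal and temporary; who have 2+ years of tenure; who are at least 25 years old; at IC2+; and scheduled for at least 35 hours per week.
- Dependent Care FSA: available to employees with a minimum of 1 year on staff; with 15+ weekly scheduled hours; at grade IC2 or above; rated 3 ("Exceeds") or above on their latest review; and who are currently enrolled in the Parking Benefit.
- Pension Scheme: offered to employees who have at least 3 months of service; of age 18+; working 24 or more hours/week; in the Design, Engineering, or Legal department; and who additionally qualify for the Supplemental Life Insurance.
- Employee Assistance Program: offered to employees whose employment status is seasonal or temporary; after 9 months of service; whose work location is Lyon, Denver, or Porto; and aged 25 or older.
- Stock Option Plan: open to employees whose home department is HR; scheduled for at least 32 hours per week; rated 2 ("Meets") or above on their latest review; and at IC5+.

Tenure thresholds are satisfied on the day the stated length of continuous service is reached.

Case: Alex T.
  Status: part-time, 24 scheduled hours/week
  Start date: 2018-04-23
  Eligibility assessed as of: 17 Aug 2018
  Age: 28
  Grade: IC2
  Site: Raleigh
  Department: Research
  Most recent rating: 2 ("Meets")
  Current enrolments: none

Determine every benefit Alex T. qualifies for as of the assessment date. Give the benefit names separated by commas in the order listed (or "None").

Service from 2018-04-23 to 17 Aug 2018: 116 days.
Vision Plan — status part-time ✓; grade IC2 ≥ IC2 ✓; rating 2 ≥ 2 ✓ → eligible.
Supplemental Life Insurance — service 116 days ≥ 45 days ✓; dept Research ✗ → not eligible.
Parking Benefit — status part-time ✓ (not excluded); service 116 days < 2 years (≈730 days) ✗ → not eligible.
Dependent Care FSA — service 116 days < 1 year (≈365 days) ✗ → not eligible.
Pension Scheme — service 116 days ≥ 3 months (≈90 days) ✓; age 28 ≥ 18 ✓; 24 hrs/wk ≥ 24 ✓; dept Research ✗ → not eligible.
Employee Assistance Program — status part-time ✗ (requires seasonal or temporary) → not eligible.
Stock Option Plan — dept Research ✗ → not eligible.

Vision Plan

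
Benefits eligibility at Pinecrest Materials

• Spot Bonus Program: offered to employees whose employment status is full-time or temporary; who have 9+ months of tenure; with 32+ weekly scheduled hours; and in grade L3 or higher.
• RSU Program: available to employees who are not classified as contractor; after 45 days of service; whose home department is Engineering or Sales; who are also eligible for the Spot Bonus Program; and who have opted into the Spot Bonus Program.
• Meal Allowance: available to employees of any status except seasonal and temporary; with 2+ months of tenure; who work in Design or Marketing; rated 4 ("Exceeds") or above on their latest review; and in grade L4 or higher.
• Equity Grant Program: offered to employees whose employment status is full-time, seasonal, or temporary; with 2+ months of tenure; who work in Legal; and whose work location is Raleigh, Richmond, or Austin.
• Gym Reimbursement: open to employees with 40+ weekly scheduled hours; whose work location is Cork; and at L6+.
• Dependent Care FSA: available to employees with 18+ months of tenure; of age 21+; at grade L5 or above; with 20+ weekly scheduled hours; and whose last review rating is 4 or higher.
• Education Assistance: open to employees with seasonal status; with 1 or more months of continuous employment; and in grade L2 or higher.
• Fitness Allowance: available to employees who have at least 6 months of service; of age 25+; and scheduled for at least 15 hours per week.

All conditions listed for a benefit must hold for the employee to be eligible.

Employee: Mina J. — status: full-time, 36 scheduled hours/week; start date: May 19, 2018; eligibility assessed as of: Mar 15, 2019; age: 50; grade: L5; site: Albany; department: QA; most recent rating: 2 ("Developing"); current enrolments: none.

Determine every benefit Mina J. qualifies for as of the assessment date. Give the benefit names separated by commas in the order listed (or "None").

Service from May 19, 2018 to Mar 15, 2019: 300 days.
Spot Bonus Program — status full-time ✓; service 300 days ≥ 9 months (≈270 days) ✓; 36 hrs/wk ≥ 32 ✓; grade L5 ≥ L3 ✓ → eligible.
RSU Program — status full-time ✓ (not excluded); service 300 days ≥ 45 days ✓; dept QA ✗ → not eligible.
Meal Allowance — status full-time ✓ (not excluded); service 300 days ≥ 2 months (≈60 days) ✓; dept QA ✗ → not eligible.
Equity Grant Program — status full-time ✓; service 300 days ≥ 2 months (≈60 days) ✓; dept QA ✗ → not eligible.
Gym Reimbursement — 36 hrs/wk < 40 ✗ → not eligible.
Dependent Care FSA — service 300 days < 18 months (≈540 days) ✗ → not eligible.
Education Assistance — status full-time ✗ (requires seasonal) → not eligible.
Fitness Allowance — service 300 days ≥ 6 months (≈180 days) ✓; age 50 ≥ 25 ✓; 36 hrs/wk ≥ 15 ✓ → eligible.

Spot Bonus Program, Fitness Allowance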